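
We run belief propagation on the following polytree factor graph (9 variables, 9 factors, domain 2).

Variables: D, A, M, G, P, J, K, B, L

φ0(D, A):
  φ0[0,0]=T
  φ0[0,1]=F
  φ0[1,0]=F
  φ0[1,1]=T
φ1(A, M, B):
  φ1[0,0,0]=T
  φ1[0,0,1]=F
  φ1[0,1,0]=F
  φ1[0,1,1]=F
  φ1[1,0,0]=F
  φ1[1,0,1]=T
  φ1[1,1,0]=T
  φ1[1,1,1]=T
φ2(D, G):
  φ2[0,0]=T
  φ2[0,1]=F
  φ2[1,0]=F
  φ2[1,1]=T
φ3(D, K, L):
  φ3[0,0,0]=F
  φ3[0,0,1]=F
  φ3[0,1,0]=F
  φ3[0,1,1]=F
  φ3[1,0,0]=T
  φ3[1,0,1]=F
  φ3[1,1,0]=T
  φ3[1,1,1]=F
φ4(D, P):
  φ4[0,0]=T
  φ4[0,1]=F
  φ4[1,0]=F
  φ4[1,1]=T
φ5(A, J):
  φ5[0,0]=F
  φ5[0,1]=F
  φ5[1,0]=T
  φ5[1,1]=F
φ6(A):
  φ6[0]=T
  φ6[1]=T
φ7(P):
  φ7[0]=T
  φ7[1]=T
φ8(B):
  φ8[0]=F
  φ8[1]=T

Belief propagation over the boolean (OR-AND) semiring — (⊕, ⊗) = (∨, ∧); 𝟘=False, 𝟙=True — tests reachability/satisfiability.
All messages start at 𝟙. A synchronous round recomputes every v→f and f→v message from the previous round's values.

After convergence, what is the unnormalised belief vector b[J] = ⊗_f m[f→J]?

init: all messages = 𝟙 over 2 values
r1 m[φ0→D] = [T, T]
r1 m[φ0→A] = [T, T]
r1 m[φ1→A] = [T, T]
r1 m[φ1→M] = [T, T]
r1 m[φ1→B] = [T, T]
r1 m[φ2→D] = [T, T]
r1 m[φ2→G] = [T, T]
r1 m[φ3→D] = [F, T]
r1 m[φ3→K] = [T, T]
r1 m[φ3→L] = [T, F]
r1 m[φ4→D] = [T, T]
r1 m[φ4→P] = [T, T]
r1 m[φ5→A] = [F, T]
r1 m[φ5→J] = [T, F]
r1 m[φ6→A] = [T, T]
r1 m[φ7→P] = [T, T]
r1 m[φ8→B] = [F, T]
r1 m[D→φ0] = [T, T]
r1 m[D→φ2] = [T, T]
r1 m[D→φ3] = [T, T]
r1 m[D→φ4] = [T, T]
r1 m[A→φ0] = [T, T]
r1 m[A→φ1] = [T, T]
r1 m[A→φ5] = [T, T]
r1 m[A→φ6] = [T, T]
r1 m[M→φ1] = [T, T]
r1 m[G→φ2] = [T, T]
r1 m[P→φ4] = [T, T]
r1 m[P→φ7] = [T, T]
r1 m[J→φ5] = [T, T]
r1 m[K→φ3] = [T, T]
r1 m[B→φ1] = [T, T]
r1 m[B→φ8] = [T, T]
r1 m[L→φ3] = [T, T]
r2 m[φ0→D] = [T, T]
r2 m[φ0→A] = [T, T]
r2 m[φ1→A] = [T, T]
r2 m[φ1→M] = [T, T]
r2 m[φ1→B] = [T, T]
r2 m[φ2→D] = [T, T]
r2 m[φ2→G] = [T, T]
r2 m[φ3→D] = [F, T]
r2 m[φ3→K] = [T, T]
r2 m[φ3→L] = [T, F]
r2 m[φ4→D] = [T, T]
r2 m[φ4→P] = [T, T]
r2 m[φ5→A] = [F, T]
r2 m[φ5→J] = [T, F]
r2 m[φ6→A] = [T, T]
r2 m[φ7→P] = [T, T]
r2 m[φ8→B] = [F, T]
r2 m[D→φ0] = [F, T]
r2 m[D→φ2] = [F, T]
r2 m[D→φ3] = [T, T]
r2 m[D→φ4] = [F, T]
r2 m[A→φ0] = [F, T]
r2 m[A→φ1] = [F, T]
r2 m[A→φ5] = [T, T]
r2 m[A→φ6] = [F, T]
r2 m[M→φ1] = [T, T]
r2 m[G→φ2] = [T, T]
r2 m[P→φ4] = [T, T]
r2 m[P→φ7] = [T, T]
r2 m[J→φ5] = [T, T]
r2 m[K→φ3] = [T, T]
r2 m[B→φ1] = [F, T]
r2 m[B→φ8] = [T, T]
r2 m[L→φ3] = [T, T]
r3 m[φ0→D] = [F, T]
r3 m[φ0→A] = [F, T]
r3 m[φ1→A] = [F, T]
r3 m[φ1→M] = [T, T]
r3 m[φ1→B] = [T, T]
r3 m[φ2→D] = [T, T]
r3 m[φ2→G] = [F, T]
r3 m[φ3→D] = [F, T]
r3 m[φ3→K] = [T, T]
r3 m[φ3→L] = [T, F]
r3 m[φ4→D] = [T, T]
r3 m[φ4→P] = [F, T]
r3 m[φ5→A] = [F, T]
r3 m[φ5→J] = [T, F]
r3 m[φ6→A] = [T, T]
r3 m[φ7→P] = [T, T]
r3 m[φ8→B] = [F, T]
r3 m[D→φ0] = [F, T]
r3 m[D→φ2] = [F, T]
r3 m[D→φ3] = [T, T]
r3 m[D→φ4] = [F, T]
r3 m[A→φ0] = [F, T]
r3 m[A→φ1] = [F, T]
r3 m[A→φ5] = [T, T]
r3 m[A→φ6] = [F, T]
r3 m[M→φ1] = [T, T]
r3 m[G→φ2] = [T, T]
r3 m[P→φ4] = [T, T]
r3 m[P→φ7] = [T, T]
r3 m[J→φ5] = [T, T]
r3 m[K→φ3] = [T, T]
r3 m[B→φ1] = [F, T]
r3 m[B→φ8] = [T, T]
r3 m[L→φ3] = [T, T]
r4 m[φ0→D] = [F, T]
r4 m[φ0→A] = [F, T]
r4 m[φ1→A] = [F, T]
r4 m[φ1→M] = [T, T]
r4 m[φ1→B] = [T, T]
r4 m[φ2→D] = [T, T]
r4 m[φ2→G] = [F, T]
r4 m[φ3→D] = [F, T]
r4 m[φ3→K] = [T, T]
r4 m[φ3→L] = [T, F]
r4 m[φ4→D] = [T, T]
r4 m[φ4→P] = [F, T]
r4 m[φ5→A] = [F, T]
r4 m[φ5→J] = [T, F]
r4 m[φ6→A] = [T, T]
r4 m[φ7→P] = [T, T]
r4 m[φ8→B] = [F, T]
r4 m[D→φ0] = [F, T]
r4 m[D→φ2] = [F, T]
r4 m[D→φ3] = [F, T]
r4 m[D→φ4] = [F, T]
r4 m[A→φ0] = [F, T]
r4 m[A→φ1] = [F, T]
r4 m[A→φ5] = [F, T]
r4 m[A→φ6] = [F, T]
r4 m[M→φ1] = [T, T]
r4 m[G→φ2] = [T, T]
r4 m[P→φ4] = [T, T]
r4 m[P→φ7] = [F, T]
r4 m[J→φ5] = [T, T]
r4 m[K→φ3] = [T, T]
r4 m[B→φ1] = [F, T]
r4 m[B→φ8] = [T, T]
r4 m[L→φ3] = [T, T]
r5 m[φ0→D] = [F, T]
r5 m[φ0→A] = [F, T]
r5 m[φ1→A] = [F, T]
r5 m[φ1→M] = [T, T]
r5 m[φ1→B] = [T, T]
r5 m[φ2→D] = [T, T]
r5 m[φ2→G] = [F, T]
r5 m[φ3→D] = [F, T]
r5 m[φ3→K] = [T, T]
r5 m[φ3→L] = [T, F]
r5 m[φ4→D] = [T, T]
r5 m[φ4→P] = [F, T]
r5 m[φ5→A] = [F, T]
r5 m[φ5→J] = [T, F]
r5 m[φ6→A] = [T, T]
r5 m[φ7→P] = [T, T]
r5 m[φ8→B] = [F, T]
r5 m[D→φ0] = [F, T]
r5 m[D→φ2] = [F, T]
r5 m[D→φ3] = [F, T]
r5 m[D→φ4] = [F, T]
r5 m[A→φ0] = [F, T]
r5 m[A→φ1] = [F, T]
r5 m[A→φ5] = [F, T]
r5 m[A→φ6] = [F, T]
r5 m[M→φ1] = [T, T]
r5 m[G→φ2] = [T, T]
r5 m[P→φ4] = [T, T]
r5 m[P→φ7] = [F, T]
r5 m[J→φ5] = [T, T]
r5 m[K→φ3] = [T, T]
r5 m[B→φ1] = [F, T]
r5 m[B→φ8] = [T, T]
r5 m[L→φ3] = [T, T]
fixed point reached at round 5
b[J] = ⊗ incoming = [T, F]

b[J] = [T, F]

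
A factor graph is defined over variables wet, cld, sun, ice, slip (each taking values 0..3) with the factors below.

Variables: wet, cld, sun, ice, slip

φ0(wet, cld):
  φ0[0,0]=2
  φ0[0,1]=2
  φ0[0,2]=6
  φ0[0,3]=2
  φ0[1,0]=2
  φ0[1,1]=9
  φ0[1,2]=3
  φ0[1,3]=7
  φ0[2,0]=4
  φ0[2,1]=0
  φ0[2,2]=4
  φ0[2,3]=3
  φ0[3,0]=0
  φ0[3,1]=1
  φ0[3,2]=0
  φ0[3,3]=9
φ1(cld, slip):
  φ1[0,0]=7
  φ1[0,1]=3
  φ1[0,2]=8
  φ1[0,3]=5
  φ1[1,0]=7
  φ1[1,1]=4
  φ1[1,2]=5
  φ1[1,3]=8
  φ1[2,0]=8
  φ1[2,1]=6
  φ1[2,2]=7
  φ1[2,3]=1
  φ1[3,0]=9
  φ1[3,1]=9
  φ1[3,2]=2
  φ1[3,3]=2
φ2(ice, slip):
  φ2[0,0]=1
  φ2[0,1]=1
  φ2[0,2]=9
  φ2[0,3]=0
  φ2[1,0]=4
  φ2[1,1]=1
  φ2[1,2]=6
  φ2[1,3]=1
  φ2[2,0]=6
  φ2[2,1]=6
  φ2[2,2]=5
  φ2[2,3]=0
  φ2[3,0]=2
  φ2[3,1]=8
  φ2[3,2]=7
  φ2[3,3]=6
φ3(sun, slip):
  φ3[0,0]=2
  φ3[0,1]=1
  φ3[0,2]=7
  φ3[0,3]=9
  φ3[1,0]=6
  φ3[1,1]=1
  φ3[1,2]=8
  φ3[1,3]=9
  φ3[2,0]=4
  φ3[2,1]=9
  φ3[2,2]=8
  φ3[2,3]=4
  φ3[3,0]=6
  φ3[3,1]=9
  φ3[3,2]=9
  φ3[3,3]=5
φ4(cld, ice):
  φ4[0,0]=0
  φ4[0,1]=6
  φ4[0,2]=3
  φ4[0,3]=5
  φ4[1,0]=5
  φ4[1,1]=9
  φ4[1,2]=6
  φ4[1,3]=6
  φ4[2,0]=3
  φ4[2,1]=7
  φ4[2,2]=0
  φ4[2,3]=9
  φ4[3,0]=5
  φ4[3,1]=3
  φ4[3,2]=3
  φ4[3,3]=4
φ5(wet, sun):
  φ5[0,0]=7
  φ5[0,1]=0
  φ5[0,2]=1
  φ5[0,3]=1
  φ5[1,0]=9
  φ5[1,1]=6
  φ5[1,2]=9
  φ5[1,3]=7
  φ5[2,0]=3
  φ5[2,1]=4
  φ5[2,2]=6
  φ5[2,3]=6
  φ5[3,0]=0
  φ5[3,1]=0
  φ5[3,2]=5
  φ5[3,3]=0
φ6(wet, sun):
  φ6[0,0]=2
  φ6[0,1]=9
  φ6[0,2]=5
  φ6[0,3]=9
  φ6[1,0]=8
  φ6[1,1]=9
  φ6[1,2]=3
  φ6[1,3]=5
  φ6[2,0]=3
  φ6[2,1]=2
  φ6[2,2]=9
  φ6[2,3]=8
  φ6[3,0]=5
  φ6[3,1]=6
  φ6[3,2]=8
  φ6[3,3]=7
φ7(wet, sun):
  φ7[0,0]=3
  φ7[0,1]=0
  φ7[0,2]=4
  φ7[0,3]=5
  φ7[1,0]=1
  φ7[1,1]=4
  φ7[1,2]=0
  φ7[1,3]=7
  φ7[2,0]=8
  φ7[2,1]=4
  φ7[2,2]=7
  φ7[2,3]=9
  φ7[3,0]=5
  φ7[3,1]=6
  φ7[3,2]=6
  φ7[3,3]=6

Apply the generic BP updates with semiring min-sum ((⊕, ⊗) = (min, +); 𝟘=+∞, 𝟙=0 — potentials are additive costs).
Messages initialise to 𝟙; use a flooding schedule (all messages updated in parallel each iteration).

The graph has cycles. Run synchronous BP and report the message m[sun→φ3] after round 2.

message @ round 2 = [3, 2, 4, 10]

init: all messages = 𝟙 over 4 values
r1 m[φ0→wet] = [2, 2, 0, 0]
r1 m[φ0→cld] = [0, 0, 0, 2]
r1 m[φ1→cld] = [3, 4, 1, 2]
r1 m[φ1→slip] = [7, 3, 2, 1]
r1 m[φ2→ice] = [0, 1, 0, 2]
r1 m[φ2→slip] = [1, 1, 5, 0]
r1 m[φ3→sun] = [1, 1, 4, 5]
r1 m[φ3→slip] = [2, 1, 7, 4]
r1 m[φ4→cld] = [0, 5, 0, 3]
r1 m[φ4→ice] = [0, 3, 0, 4]
r1 m[φ5→wet] = [0, 6, 3, 0]
r1 m[φ5→sun] = [0, 0, 1, 0]
r1 m[φ6→wet] = [2, 3, 2, 5]
r1 m[φ6→sun] = [2, 2, 3, 5]
r1 m[φ7→wet] = [0, 0, 4, 5]
r1 m[φ7→sun] = [1, 0, 0, 5]
r1 m[wet→φ0] = [0, 0, 0, 0]
r1 m[wet→φ5] = [0, 0, 0, 0]
r1 m[wet→φ6] = [0, 0, 0, 0]
r1 m[wet→φ7] = [0, 0, 0, 0]
r1 m[cld→φ0] = [0, 0, 0, 0]
r1 m[cld→φ1] = [0, 0, 0, 0]
r1 m[cld→φ4] = [0, 0, 0, 0]
r1 m[sun→φ3] = [0, 0, 0, 0]
r1 m[sun→φ5] = [0, 0, 0, 0]
r1 m[sun→φ6] = [0, 0, 0, 0]
r1 m[sun→φ7] = [0, 0, 0, 0]
r1 m[ice→φ2] = [0, 0, 0, 0]
r1 m[ice→φ4] = [0, 0, 0, 0]
r1 m[slip→φ1] = [0, 0, 0, 0]
r1 m[slip→φ2] = [0, 0, 0, 0]
r1 m[slip→φ3] = [0, 0, 0, 0]
r2 m[φ0→wet] = [2, 2, 0, 0]
r2 m[φ0→cld] = [0, 0, 0, 2]
r2 m[φ1→cld] = [3, 4, 1, 2]
r2 m[φ1→slip] = [7, 3, 2, 1]
r2 m[φ2→ice] = [0, 1, 0, 2]
r2 m[φ2→slip] = [1, 1, 5, 0]
r2 m[φ3→sun] = [1, 1, 4, 5]
r2 m[φ3→slip] = [2, 1, 7, 4]
r2 m[φ4→cld] = [0, 5, 0, 3]
r2 m[φ4→ice] = [0, 3, 0, 4]
r2 m[φ5→wet] = [0, 6, 3, 0]
r2 m[φ5→sun] = [0, 0, 1, 0]
r2 m[φ6→wet] = [2, 3, 2, 5]
r2 m[φ6→sun] = [2, 2, 3, 5]
r2 m[φ7→wet] = [0, 0, 4, 5]
r2 m[φ7→sun] = [1, 0, 0, 5]
r2 m[wet→φ0] = [2, 9, 9, 10]
r2 m[wet→φ5] = [4, 5, 6, 10]
r2 m[wet→φ6] = [2, 8, 7, 5]
r2 m[wet→φ7] = [4, 11, 5, 5]
r2 m[cld→φ0] = [3, 9, 1, 5]
r2 m[cld→φ1] = [0, 5, 0, 5]
r2 m[cld→φ4] = [3, 4, 1, 4]
r2 m[sun→φ3] = [3, 2, 4, 10]
r2 m[sun→φ5] = [4, 3, 7, 15]
r2 m[sun→φ6] = [2, 1, 5, 10]
r2 m[sun→φ7] = [3, 3, 8, 10]
r2 m[ice→φ2] = [0, 3, 0, 4]
r2 m[ice→φ4] = [0, 1, 0, 2]
r2 m[slip→φ1] = [3, 2, 12, 4]
r2 m[slip→φ2] = [9, 4, 9, 5]
r2 m[slip→φ3] = [8, 4, 7, 1]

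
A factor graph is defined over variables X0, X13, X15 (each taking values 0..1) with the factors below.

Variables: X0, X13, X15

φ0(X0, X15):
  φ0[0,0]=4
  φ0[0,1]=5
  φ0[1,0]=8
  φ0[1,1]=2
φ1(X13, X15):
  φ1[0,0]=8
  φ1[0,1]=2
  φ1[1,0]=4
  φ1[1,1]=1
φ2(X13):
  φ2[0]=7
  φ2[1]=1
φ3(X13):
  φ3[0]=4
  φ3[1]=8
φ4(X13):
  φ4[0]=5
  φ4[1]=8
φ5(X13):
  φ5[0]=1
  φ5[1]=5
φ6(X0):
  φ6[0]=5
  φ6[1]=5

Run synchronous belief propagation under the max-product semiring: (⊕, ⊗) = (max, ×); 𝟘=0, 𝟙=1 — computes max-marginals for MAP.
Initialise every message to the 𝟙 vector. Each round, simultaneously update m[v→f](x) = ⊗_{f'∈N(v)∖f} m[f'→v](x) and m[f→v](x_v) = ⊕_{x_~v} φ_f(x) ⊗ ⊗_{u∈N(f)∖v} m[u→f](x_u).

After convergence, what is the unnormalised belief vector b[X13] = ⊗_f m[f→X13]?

b[X13] = [44800, 51200]

init: all messages = 𝟙 over 2 values
r1 m[φ0→X0] = [5, 8]
r1 m[φ0→X15] = [8, 5]
r1 m[φ1→X13] = [8, 4]
r1 m[φ1→X15] = [8, 2]
r1 m[φ2→X13] = [7, 1]
r1 m[φ3→X13] = [4, 8]
r1 m[φ4→X13] = [5, 8]
r1 m[φ5→X13] = [1, 5]
r1 m[φ6→X0] = [5, 5]
r1 m[X0→φ0] = [1, 1]
r1 m[X0→φ6] = [1, 1]
r1 m[X13→φ1] = [1, 1]
r1 m[X13→φ2] = [1, 1]
r1 m[X13→φ3] = [1, 1]
r1 m[X13→φ4] = [1, 1]
r1 m[X13→φ5] = [1, 1]
r1 m[X15→φ0] = [1, 1]
r1 m[X15→φ1] = [1, 1]
r2 m[φ0→X0] = [5, 8]
r2 m[φ0→X15] = [8, 5]
r2 m[φ1→X13] = [8, 4]
r2 m[φ1→X15] = [8, 2]
r2 m[φ2→X13] = [7, 1]
r2 m[φ3→X13] = [4, 8]
r2 m[φ4→X13] = [5, 8]
r2 m[φ5→X13] = [1, 5]
r2 m[φ6→X0] = [5, 5]
r2 m[X0→φ0] = [5, 5]
r2 m[X0→φ6] = [5, 8]
r2 m[X13→φ1] = [140, 320]
r2 m[X13→φ2] = [160, 1280]
r2 m[X13→φ3] = [280, 160]
r2 m[X13→φ4] = [224, 160]
r2 m[X13→φ5] = [1120, 256]
r2 m[X15→φ0] = [8, 2]
r2 m[X15→φ1] = [8, 5]
r3 m[φ0→X0] = [32, 64]
r3 m[φ0→X15] = [40, 25]
r3 m[φ1→X13] = [64, 32]
r3 m[φ1→X15] = [1280, 320]
r3 m[φ2→X13] = [7, 1]
r3 m[φ3→X13] = [4, 8]
r3 m[φ4→X13] = [5, 8]
r3 m[φ5→X13] = [1, 5]
r3 m[φ6→X0] = [5, 5]
r3 m[X0→φ0] = [5, 5]
r3 m[X0→φ6] = [5, 8]
r3 m[X13→φ1] = [140, 320]
r3 m[X13→φ2] = [160, 1280]
r3 m[X13→φ3] = [280, 160]
r3 m[X13→φ4] = [224, 160]
r3 m[X13→φ5] = [1120, 256]
r3 m[X15→φ0] = [8, 2]
r3 m[X15→φ1] = [8, 5]
r4 m[φ0→X0] = [32, 64]
r4 m[φ0→X15] = [40, 25]
r4 m[φ1→X13] = [64, 32]
r4 m[φ1→X15] = [1280, 320]
r4 m[φ2→X13] = [7, 1]
r4 m[φ3→X13] = [4, 8]
r4 m[φ4→X13] = [5, 8]
r4 m[φ5→X13] = [1, 5]
r4 m[φ6→X0] = [5, 5]
r4 m[X0→φ0] = [5, 5]
r4 m[X0→φ6] = [32, 64]
r4 m[X13→φ1] = [140, 320]
r4 m[X13→φ2] = [1280, 10240]
r4 m[X13→φ3] = [2240, 1280]
r4 m[X13→φ4] = [1792, 1280]
r4 m[X13→φ5] = [8960, 2048]
r4 m[X15→φ0] = [1280, 320]
r4 m[X15→φ1] = [40, 25]
r5 m[φ0→X0] = [5120, 10240]
r5 m[φ0→X15] = [40, 25]
r5 m[φ1→X13] = [320, 160]
r5 m[φ1→X15] = [1280, 320]
r5 m[φ2→X13] = [7, 1]
r5 m[φ3→X13] = [4, 8]
r5 m[φ4→X13] = [5, 8]
r5 m[φ5→X13] = [1, 5]
r5 m[φ6→X0] = [5, 5]
r5 m[X0→φ0] = [5, 5]
r5 m[X0→φ6] = [32, 64]
r5 m[X13→φ1] = [140, 320]
r5 m[X13→φ2] = [1280, 10240]
r5 m[X13→φ3] = [2240, 1280]
r5 m[X13→φ4] = [1792, 1280]
r5 m[X13→φ5] = [8960, 2048]
r5 m[X15→φ0] = [1280, 320]
r5 m[X15→φ1] = [40, 25]
r6 m[φ0→X0] = [5120, 10240]
r6 m[φ0→X15] = [40, 25]
r6 m[φ1→X13] = [320, 160]
r6 m[φ1→X15] = [1280, 320]
r6 m[φ2→X13] = [7, 1]
r6 m[φ3→X13] = [4, 8]
r6 m[φ4→X13] = [5, 8]
r6 m[φ5→X13] = [1, 5]
r6 m[φ6→X0] = [5, 5]
r6 m[X0→φ0] = [5, 5]
r6 m[X0→φ6] = [5120, 10240]
r6 m[X13→φ1] = [140, 320]
r6 m[X13→φ2] = [6400, 51200]
r6 m[X13→φ3] = [11200, 6400]
r6 m[X13→φ4] = [8960, 6400]
r6 m[X13→φ5] = [44800, 10240]
r6 m[X15→φ0] = [1280, 320]
r6 m[X15→φ1] = [40, 25]
r7 m[φ0→X0] = [5120, 10240]
r7 m[φ0→X15] = [40, 25]
r7 m[φ1→X13] = [320, 160]
r7 m[φ1→X15] = [1280, 320]
r7 m[φ2→X13] = [7, 1]
r7 m[φ3→X13] = [4, 8]
r7 m[φ4→X13] = [5, 8]
r7 m[φ5→X13] = [1, 5]
r7 m[φ6→X0] = [5, 5]
r7 m[X0→φ0] = [5, 5]
r7 m[X0→φ6] = [5120, 10240]
r7 m[X13→φ1] = [140, 320]
r7 m[X13→φ2] = [6400, 51200]
r7 m[X13→φ3] = [11200, 6400]
r7 m[X13→φ4] = [8960, 6400]
r7 m[X13→φ5] = [44800, 10240]
r7 m[X15→φ0] = [1280, 320]
r7 m[X15→φ1] = [40, 25]
fixed point reached at round 7
b[X13] = ⊗ incoming = [44800, 51200]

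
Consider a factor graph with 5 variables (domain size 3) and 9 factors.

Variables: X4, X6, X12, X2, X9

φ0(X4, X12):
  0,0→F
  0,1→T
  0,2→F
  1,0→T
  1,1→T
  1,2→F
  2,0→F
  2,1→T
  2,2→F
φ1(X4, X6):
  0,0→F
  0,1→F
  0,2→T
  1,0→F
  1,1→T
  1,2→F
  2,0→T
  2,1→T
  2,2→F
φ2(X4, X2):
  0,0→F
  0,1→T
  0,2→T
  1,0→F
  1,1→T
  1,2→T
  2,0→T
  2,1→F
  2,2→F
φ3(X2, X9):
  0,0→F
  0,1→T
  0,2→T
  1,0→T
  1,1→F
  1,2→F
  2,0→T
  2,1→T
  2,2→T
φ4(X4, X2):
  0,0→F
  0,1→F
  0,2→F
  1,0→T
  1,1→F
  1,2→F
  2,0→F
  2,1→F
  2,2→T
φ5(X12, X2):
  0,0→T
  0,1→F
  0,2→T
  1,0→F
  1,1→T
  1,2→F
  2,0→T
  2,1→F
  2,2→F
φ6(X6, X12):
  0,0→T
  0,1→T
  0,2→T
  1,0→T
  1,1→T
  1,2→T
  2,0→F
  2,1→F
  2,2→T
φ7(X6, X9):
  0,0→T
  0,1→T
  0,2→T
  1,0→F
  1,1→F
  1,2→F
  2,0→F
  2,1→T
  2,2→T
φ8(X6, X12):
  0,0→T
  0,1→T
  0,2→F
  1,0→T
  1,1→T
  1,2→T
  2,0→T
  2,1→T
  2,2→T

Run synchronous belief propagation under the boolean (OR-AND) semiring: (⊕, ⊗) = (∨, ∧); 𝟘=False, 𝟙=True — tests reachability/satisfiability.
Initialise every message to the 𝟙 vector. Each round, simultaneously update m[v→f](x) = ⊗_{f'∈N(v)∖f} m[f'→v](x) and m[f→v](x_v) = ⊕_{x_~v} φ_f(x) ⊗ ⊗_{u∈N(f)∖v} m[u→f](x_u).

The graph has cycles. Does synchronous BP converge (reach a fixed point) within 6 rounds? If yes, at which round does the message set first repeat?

NOT CONVERGED within 6 rounds

init: all messages = 𝟙 over 3 values
r1 m[φ0→X4] = [T, T, T]
r1 m[φ0→X12] = [T, T, F]
r1 m[φ1→X4] = [T, T, T]
r1 m[φ1→X6] = [T, T, T]
r1 m[φ2→X4] = [T, T, T]
r1 m[φ2→X2] = [T, T, T]
r1 m[φ3→X2] = [T, T, T]
r1 m[φ3→X9] = [T, T, T]
r1 m[φ4→X4] = [F, T, T]
r1 m[φ4→X2] = [T, F, T]
r1 m[φ5→X12] = [T, T, T]
r1 m[φ5→X2] = [T, T, T]
r1 m[φ6→X6] = [T, T, T]
r1 m[φ6→X12] = [T, T, T]
r1 m[φ7→X6] = [T, F, T]
r1 m[φ7→X9] = [T, T, T]
r1 m[φ8→X6] = [T, T, T]
r1 m[φ8→X12] = [T, T, T]
r1 m[X4→φ0] = [T, T, T]
r1 m[X4→φ1] = [T, T, T]
r1 m[X4→φ2] = [T, T, T]
r1 m[X4→φ4] = [T, T, T]
r1 m[X6→φ1] = [T, T, T]
r1 m[X6→φ6] = [T, T, T]
r1 m[X6→φ7] = [T, T, T]
r1 m[X6→φ8] = [T, T, T]
r1 m[X12→φ0] = [T, T, T]
r1 m[X12→φ5] = [T, T, T]
r1 m[X12→φ6] = [T, T, T]
r1 m[X12→φ8] = [T, T, T]
r1 m[X2→φ2] = [T, T, T]
r1 m[X2→φ3] = [T, T, T]
r1 m[X2→φ4] = [T, T, T]
r1 m[X2→φ5] = [T, T, T]
r1 m[X9→φ3] = [T, T, T]
r1 m[X9→φ7] = [T, T, T]
r2 m[φ0→X4] = [T, T, T]
r2 m[φ0→X12] = [T, T, F]
r2 m[φ1→X4] = [T, T, T]
r2 m[φ1→X6] = [T, T, T]
r2 m[φ2→X4] = [T, T, T]
r2 m[φ2→X2] = [T, T, T]
r2 m[φ3→X2] = [T, T, T]
r2 m[φ3→X9] = [T, T, T]
r2 m[φ4→X4] = [F, T, T]
r2 m[φ4→X2] = [T, F, T]
r2 m[φ5→X12] = [T, T, T]
r2 m[φ5→X2] = [T, T, T]
r2 m[φ6→X6] = [T, T, T]
r2 m[φ6→X12] = [T, T, T]
r2 m[φ7→X6] = [T, F, T]
r2 m[φ7→X9] = [T, T, T]
r2 m[φ8→X6] = [T, T, T]
r2 m[φ8→X12] = [T, T, T]
r2 m[X4→φ0] = [F, T, T]
r2 m[X4→φ1] = [F, T, T]
r2 m[X4→φ2] = [F, T, T]
r2 m[X4→φ4] = [T, T, T]
r2 m[X6→φ1] = [T, F, T]
r2 m[X6→φ6] = [T, F, T]
r2 m[X6→φ7] = [T, T, T]
r2 m[X6→φ8] = [T, F, T]
r2 m[X12→φ0] = [T, T, T]
r2 m[X12→φ5] = [T, T, F]
r2 m[X12→φ6] = [T, T, F]
r2 m[X12→φ8] = [T, T, F]
r2 m[X2→φ2] = [T, F, T]
r2 m[X2→φ3] = [T, F, T]
r2 m[X2→φ4] = [T, T, T]
r2 m[X2→φ5] = [T, F, T]
r2 m[X9→φ3] = [T, T, T]
r2 m[X9→φ7] = [T, T, T]
r3 m[φ0→X4] = [T, T, T]
r3 m[φ0→X12] = [T, T, F]
r3 m[φ1→X4] = [T, F, T]
r3 m[φ1→X6] = [T, T, F]
r3 m[φ2→X4] = [T, T, T]
r3 m[φ2→X2] = [T, T, T]
r3 m[φ3→X2] = [T, T, T]
r3 m[φ3→X9] = [T, T, T]
r3 m[φ4→X4] = [F, T, T]
r3 m[φ4→X2] = [T, F, T]
r3 m[φ5→X12] = [T, F, T]
r3 m[φ5→X2] = [T, T, T]
r3 m[φ6→X6] = [T, T, F]
r3 m[φ6→X12] = [T, T, T]
r3 m[φ7→X6] = [T, F, T]
r3 m[φ7→X9] = [T, T, T]
r3 m[φ8→X6] = [T, T, T]
r3 m[φ8→X12] = [T, T, T]
r3 m[X4→φ0] = [F, T, T]
r3 m[X4→φ1] = [F, T, T]
r3 m[X4→φ2] = [F, T, T]
r3 m[X4→φ4] = [T, T, T]
r3 m[X6→φ1] = [T, F, T]
r3 m[X6→φ6] = [T, F, T]
r3 m[X6→φ7] = [T, T, T]
r3 m[X6→φ8] = [T, F, T]
r3 m[X12→φ0] = [T, T, T]
r3 m[X12→φ5] = [T, T, F]
r3 m[X12→φ6] = [T, T, F]
r3 m[X12→φ8] = [T, T, F]
r3 m[X2→φ2] = [T, F, T]
r3 m[X2→φ3] = [T, F, T]
r3 m[X2→φ4] = [T, T, T]
r3 m[X2→φ5] = [T, F, T]
r3 m[X9→φ3] = [T, T, T]
r3 m[X9→φ7] = [T, T, T]
r4 m[φ0→X4] = [T, T, T]
r4 m[φ0→X12] = [T, T, F]
r4 m[φ1→X4] = [T, F, T]
r4 m[φ1→X6] = [T, T, F]
r4 m[φ2→X4] = [T, T, T]
r4 m[φ2→X2] = [T, T, T]
r4 m[φ3→X2] = [T, T, T]
r4 m[φ3→X9] = [T, T, T]
r4 m[φ4→X4] = [F, T, T]
r4 m[φ4→X2] = [T, F, T]
r4 m[φ5→X12] = [T, F, T]
r4 m[φ5→X2] = [T, T, T]
r4 m[φ6→X6] = [T, T, F]
r4 m[φ6→X12] = [T, T, T]
r4 m[φ7→X6] = [T, F, T]
r4 m[φ7→X9] = [T, T, T]
r4 m[φ8→X6] = [T, T, T]
r4 m[φ8→X12] = [T, T, T]
r4 m[X4→φ0] = [F, F, T]
r4 m[X4→φ1] = [F, T, T]
r4 m[X4→φ2] = [F, F, T]
r4 m[X4→φ4] = [T, F, T]
r4 m[X6→φ1] = [T, F, F]
r4 m[X6→φ6] = [T, F, F]
r4 m[X6→φ7] = [T, T, F]
r4 m[X6→φ8] = [T, F, F]
r4 m[X12→φ0] = [T, F, T]
r4 m[X12→φ5] = [T, T, F]
r4 m[X12→φ6] = [T, F, F]
r4 m[X12→φ8] = [T, F, F]
r4 m[X2→φ2] = [T, F, T]
r4 m[X2→φ3] = [T, F, T]
r4 m[X2→φ4] = [T, T, T]
r4 m[X2→φ5] = [T, F, T]
r4 m[X9→φ3] = [T, T, T]
r4 m[X9→φ7] = [T, T, T]
r5 m[φ0→X4] = [F, T, F]
r5 m[φ0→X12] = [F, T, F]
r5 m[φ1→X4] = [F, F, T]
r5 m[φ1→X6] = [T, T, F]
r5 m[φ2→X4] = [T, T, T]
r5 m[φ2→X2] = [T, F, F]
r5 m[φ3→X2] = [T, T, T]
r5 m[φ3→X9] = [T, T, T]
r5 m[φ4→X4] = [F, T, T]
r5 m[φ4→X2] = [F, F, T]
r5 m[φ5→X12] = [T, F, T]
r5 m[φ5→X2] = [T, T, T]
r5 m[φ6→X6] = [T, T, F]
r5 m[φ6→X12] = [T, T, T]
r5 m[φ7→X6] = [T, F, T]
r5 m[φ7→X9] = [T, T, T]
r5 m[φ8→X6] = [T, T, T]
r5 m[φ8→X12] = [T, T, F]
r5 m[X4→φ0] = [F, F, T]
r5 m[X4→φ1] = [F, T, T]
r5 m[X4→φ2] = [F, F, T]
r5 m[X4→φ4] = [T, F, T]
r5 m[X6→φ1] = [T, F, F]
r5 m[X6→φ6] = [T, F, F]
r5 m[X6→φ7] = [T, T, F]
r5 m[X6→φ8] = [T, F, F]
r5 m[X12→φ0] = [T, F, T]
r5 m[X12→φ5] = [T, T, F]
r5 m[X12→φ6] = [T, F, F]
r5 m[X12→φ8] = [T, F, F]
r5 m[X2→φ2] = [T, F, T]
r5 m[X2→φ3] = [T, F, T]
r5 m[X2→φ4] = [T, T, T]
r5 m[X2→φ5] = [T, F, T]
r5 m[X9→φ3] = [T, T, T]
r5 m[X9→φ7] = [T, T, T]
r6 m[φ0→X4] = [F, T, F]
r6 m[φ0→X12] = [F, T, F]
r6 m[φ1→X4] = [F, F, T]
r6 m[φ1→X6] = [T, T, F]
r6 m[φ2→X4] = [T, T, T]
r6 m[φ2→X2] = [T, F, F]
r6 m[φ3→X2] = [T, T, T]
r6 m[φ3→X9] = [T, T, T]
r6 m[φ4→X4] = [F, T, T]
r6 m[φ4→X2] = [F, F, T]
r6 m[φ5→X12] = [T, F, T]
r6 m[φ5→X2] = [T, T, T]
r6 m[φ6→X6] = [T, T, F]
r6 m[φ6→X12] = [T, T, T]
r6 m[φ7→X6] = [T, F, T]
r6 m[φ7→X9] = [T, T, T]
r6 m[φ8→X6] = [T, T, T]
r6 m[φ8→X12] = [T, T, F]
r6 m[X4→φ0] = [F, F, T]
r6 m[X4→φ1] = [F, T, F]
r6 m[X4→φ2] = [F, F, F]
r6 m[X4→φ4] = [F, F, F]
r6 m[X6→φ1] = [T, F, F]
r6 m[X6→φ6] = [T, F, F]
r6 m[X6→φ7] = [T, T, F]
r6 m[X6→φ8] = [T, F, F]
r6 m[X12→φ0] = [T, F, F]
r6 m[X12→φ5] = [F, T, F]
r6 m[X12→φ6] = [F, F, F]
r6 m[X12→φ8] = [F, F, F]
r6 m[X2→φ2] = [F, F, T]
r6 m[X2→φ3] = [F, F, F]
r6 m[X2→φ4] = [T, F, F]
r6 m[X2→φ5] = [F, F, F]
r6 m[X9→φ3] = [T, T, T]
r6 m[X9→φ7] = [T, T, T]
no fixed point within 6 rounds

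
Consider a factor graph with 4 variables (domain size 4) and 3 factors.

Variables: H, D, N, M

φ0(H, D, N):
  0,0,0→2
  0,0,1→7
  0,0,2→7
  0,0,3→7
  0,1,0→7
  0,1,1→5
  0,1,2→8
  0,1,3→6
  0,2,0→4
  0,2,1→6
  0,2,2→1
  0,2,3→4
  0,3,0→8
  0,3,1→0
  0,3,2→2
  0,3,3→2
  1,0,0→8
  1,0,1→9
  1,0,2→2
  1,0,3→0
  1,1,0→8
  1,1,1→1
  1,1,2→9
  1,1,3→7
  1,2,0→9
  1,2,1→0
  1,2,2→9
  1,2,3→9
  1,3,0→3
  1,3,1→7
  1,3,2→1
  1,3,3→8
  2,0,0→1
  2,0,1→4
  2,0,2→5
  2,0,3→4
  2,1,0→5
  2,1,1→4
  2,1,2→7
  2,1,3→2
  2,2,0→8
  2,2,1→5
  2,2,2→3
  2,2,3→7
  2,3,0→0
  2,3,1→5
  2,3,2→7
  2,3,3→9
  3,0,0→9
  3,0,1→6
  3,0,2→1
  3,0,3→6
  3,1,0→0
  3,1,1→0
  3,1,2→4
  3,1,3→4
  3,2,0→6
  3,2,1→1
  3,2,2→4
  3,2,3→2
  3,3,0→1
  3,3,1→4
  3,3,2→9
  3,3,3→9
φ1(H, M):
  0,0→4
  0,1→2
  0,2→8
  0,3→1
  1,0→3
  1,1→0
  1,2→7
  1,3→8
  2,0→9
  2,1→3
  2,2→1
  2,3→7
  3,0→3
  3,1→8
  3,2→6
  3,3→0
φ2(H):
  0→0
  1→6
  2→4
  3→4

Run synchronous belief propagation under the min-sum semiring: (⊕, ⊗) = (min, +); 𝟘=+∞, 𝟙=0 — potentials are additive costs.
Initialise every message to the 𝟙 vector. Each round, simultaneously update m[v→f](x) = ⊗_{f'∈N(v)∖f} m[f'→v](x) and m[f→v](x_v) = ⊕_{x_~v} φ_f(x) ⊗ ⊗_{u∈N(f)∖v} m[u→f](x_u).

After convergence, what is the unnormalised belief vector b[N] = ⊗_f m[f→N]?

b[N] = [3, 1, 2, 3]

init: all messages = 𝟙 over 4 values
r1 m[φ0→H] = [0, 0, 0, 0]
r1 m[φ0→D] = [0, 0, 0, 0]
r1 m[φ0→N] = [0, 0, 1, 0]
r1 m[φ1→H] = [1, 0, 1, 0]
r1 m[φ1→M] = [3, 0, 1, 0]
r1 m[φ2→H] = [0, 6, 4, 4]
r1 m[H→φ0] = [0, 0, 0, 0]
r1 m[H→φ1] = [0, 0, 0, 0]
r1 m[H→φ2] = [0, 0, 0, 0]
r1 m[D→φ0] = [0, 0, 0, 0]
r1 m[N→φ0] = [0, 0, 0, 0]
r1 m[M→φ1] = [0, 0, 0, 0]
r2 m[φ0→H] = [0, 0, 0, 0]
r2 m[φ0→D] = [0, 0, 0, 0]
r2 m[φ0→N] = [0, 0, 1, 0]
r2 m[φ1→H] = [1, 0, 1, 0]
r2 m[φ1→M] = [3, 0, 1, 0]
r2 m[φ2→H] = [0, 6, 4, 4]
r2 m[H→φ0] = [1, 6, 5, 4]
r2 m[H→φ1] = [0, 6, 4, 4]
r2 m[H→φ2] = [1, 0, 1, 0]
r2 m[D→φ0] = [0, 0, 0, 0]
r2 m[N→φ0] = [0, 0, 0, 0]
r2 m[M→φ1] = [0, 0, 0, 0]
r3 m[φ0→H] = [0, 0, 0, 0]
r3 m[φ0→D] = [3, 4, 2, 1]
r3 m[φ0→N] = [3, 1, 2, 3]
r3 m[φ1→H] = [1, 0, 1, 0]
r3 m[φ1→M] = [4, 2, 5, 1]
r3 m[φ2→H] = [0, 6, 4, 4]
r3 m[H→φ0] = [1, 6, 5, 4]
r3 m[H→φ1] = [0, 6, 4, 4]
r3 m[H→φ2] = [1, 0, 1, 0]
r3 m[D→φ0] = [0, 0, 0, 0]
r3 m[N→φ0] = [0, 0, 0, 0]
r3 m[M→φ1] = [0, 0, 0, 0]
r4 m[φ0→H] = [0, 0, 0, 0]
r4 m[φ0→D] = [3, 4, 2, 1]
r4 m[φ0→N] = [3, 1, 2, 3]
r4 m[φ1→H] = [1, 0, 1, 0]
r4 m[φ1→M] = [4, 2, 5, 1]
r4 m[φ2→H] = [0, 6, 4, 4]
r4 m[H→φ0] = [1, 6, 5, 4]
r4 m[H→φ1] = [0, 6, 4, 4]
r4 m[H→φ2] = [1, 0, 1, 0]
r4 m[D→φ0] = [0, 0, 0, 0]
r4 m[N→φ0] = [0, 0, 0, 0]
r4 m[M→φ1] = [0, 0, 0, 0]
fixed point reached at round 4
b[N] = ⊗ incoming = [3, 1, 2, 3]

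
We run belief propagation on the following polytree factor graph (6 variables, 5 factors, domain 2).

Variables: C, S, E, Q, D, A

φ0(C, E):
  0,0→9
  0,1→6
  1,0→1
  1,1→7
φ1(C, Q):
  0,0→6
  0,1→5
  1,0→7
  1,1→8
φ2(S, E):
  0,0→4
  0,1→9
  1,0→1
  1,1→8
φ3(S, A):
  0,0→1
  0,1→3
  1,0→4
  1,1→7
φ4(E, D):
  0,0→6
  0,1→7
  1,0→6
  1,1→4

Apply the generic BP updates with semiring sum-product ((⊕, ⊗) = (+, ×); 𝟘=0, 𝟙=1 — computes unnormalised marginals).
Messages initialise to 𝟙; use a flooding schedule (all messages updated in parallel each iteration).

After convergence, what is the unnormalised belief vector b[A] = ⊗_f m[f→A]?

b[A] = [81966, 170088]

init: all messages = 𝟙 over 2 values
r1 m[φ0→C] = [15, 8]
r1 m[φ0→E] = [10, 13]
r1 m[φ1→C] = [11, 15]
r1 m[φ1→Q] = [13, 13]
r1 m[φ2→S] = [13, 9]
r1 m[φ2→E] = [5, 17]
r1 m[φ3→S] = [4, 11]
r1 m[φ3→A] = [5, 10]
r1 m[φ4→E] = [13, 10]
r1 m[φ4→D] = [12, 11]
r1 m[C→φ0] = [1, 1]
r1 m[C→φ1] = [1, 1]
r1 m[S→φ2] = [1, 1]
r1 m[S→φ3] = [1, 1]
r1 m[E→φ0] = [1, 1]
r1 m[E→φ2] = [1, 1]
r1 m[E→φ4] = [1, 1]
r1 m[Q→φ1] = [1, 1]
r1 m[D→φ4] = [1, 1]
r1 m[A→φ3] = [1, 1]
r2 m[φ0→C] = [15, 8]
r2 m[φ0→E] = [10, 13]
r2 m[φ1→C] = [11, 15]
r2 m[φ1→Q] = [13, 13]
r2 m[φ2→S] = [13, 9]
r2 m[φ2→E] = [5, 17]
r2 m[φ3→S] = [4, 11]
r2 m[φ3→A] = [5, 10]
r2 m[φ4→E] = [13, 10]
r2 m[φ4→D] = [12, 11]
r2 m[C→φ0] = [11, 15]
r2 m[C→φ1] = [15, 8]
r2 m[S→φ2] = [4, 11]
r2 m[S→φ3] = [13, 9]
r2 m[E→φ0] = [65, 170]
r2 m[E→φ2] = [130, 130]
r2 m[E→φ4] = [50, 221]
r2 m[Q→φ1] = [1, 1]
r2 m[D→φ4] = [1, 1]
r2 m[A→φ3] = [1, 1]
r3 m[φ0→C] = [1605, 1255]
r3 m[φ0→E] = [114, 171]
r3 m[φ1→C] = [11, 15]
r3 m[φ1→Q] = [146, 139]
r3 m[φ2→S] = [1690, 1170]
r3 m[φ2→E] = [27, 124]
r3 m[φ3→S] = [4, 11]
r3 m[φ3→A] = [49, 102]
r3 m[φ4→E] = [13, 10]
r3 m[φ4→D] = [1626, 1234]
r3 m[C→φ0] = [11, 15]
r3 m[C→φ1] = [15, 8]
r3 m[S→φ2] = [4, 11]
r3 m[S→φ3] = [13, 9]
r3 m[E→φ0] = [65, 170]
r3 m[E→φ2] = [130, 130]
r3 m[E→φ4] = [50, 221]
r3 m[Q→φ1] = [1, 1]
r3 m[D→φ4] = [1, 1]
r3 m[A→φ3] = [1, 1]
r4 m[φ0→C] = [1605, 1255]
r4 m[φ0→E] = [114, 171]
r4 m[φ1→C] = [11, 15]
r4 m[φ1→Q] = [146, 139]
r4 m[φ2→S] = [1690, 1170]
r4 m[φ2→E] = [27, 124]
r4 m[φ3→S] = [4, 11]
r4 m[φ3→A] = [49, 102]
r4 m[φ4→E] = [13, 10]
r4 m[φ4→D] = [1626, 1234]
r4 m[C→φ0] = [11, 15]
r4 m[C→φ1] = [1605, 1255]
r4 m[S→φ2] = [4, 11]
r4 m[S→φ3] = [1690, 1170]
r4 m[E→φ0] = [351, 1240]
r4 m[E→φ2] = [1482, 1710]
r4 m[E→φ4] = [3078, 21204]
r4 m[Q→φ1] = [1, 1]
r4 m[D→φ4] = [1, 1]
r4 m[A→φ3] = [1, 1]
r5 m[φ0→C] = [10599, 9031]
r5 m[φ0→E] = [114, 171]
r5 m[φ1→C] = [11, 15]
r5 m[φ1→Q] = [18415, 18065]
r5 m[φ2→S] = [21318, 15162]
r5 m[φ2→E] = [27, 124]
r5 m[φ3→S] = [4, 11]
r5 m[φ3→A] = [6370, 13260]
r5 m[φ4→E] = [13, 10]
r5 m[φ4→D] = [145692, 106362]
r5 m[C→φ0] = [11, 15]
r5 m[C→φ1] = [1605, 1255]
r5 m[S→φ2] = [4, 11]
r5 m[S→φ3] = [1690, 1170]
r5 m[E→φ0] = [351, 1240]
r5 m[E→φ2] = [1482, 1710]
r5 m[E→φ4] = [3078, 21204]
r5 m[Q→φ1] = [1, 1]
r5 m[D→φ4] = [1, 1]
r5 m[A→φ3] = [1, 1]
r6 m[φ0→C] = [10599, 9031]
r6 m[φ0→E] = [114, 171]
r6 m[φ1→C] = [11, 15]
r6 m[φ1→Q] = [18415, 18065]
r6 m[φ2→S] = [21318, 15162]
r6 m[φ2→E] = [27, 124]
r6 m[φ3→S] = [4, 11]
r6 m[φ3→A] = [6370, 13260]
r6 m[φ4→E] = [13, 10]
r6 m[φ4→D] = [145692, 106362]
r6 m[C→φ0] = [11, 15]
r6 m[C→φ1] = [10599, 9031]
r6 m[S→φ2] = [4, 11]
r6 m[S→φ3] = [21318, 15162]
r6 m[E→φ0] = [351, 1240]
r6 m[E→φ2] = [1482, 1710]
r6 m[E→φ4] = [3078, 21204]
r6 m[Q→φ1] = [1, 1]
r6 m[D→φ4] = [1, 1]
r6 m[A→φ3] = [1, 1]
r7 m[φ0→C] = [10599, 9031]
r7 m[φ0→E] = [114, 171]
r7 m[φ1→C] = [11, 15]
r7 m[φ1→Q] = [126811, 125243]
r7 m[φ2→S] = [21318, 15162]
r7 m[φ2→E] = [27, 124]
r7 m[φ3→S] = [4, 11]
r7 m[φ3→A] = [81966, 170088]
r7 m[φ4→E] = [13, 10]
r7 m[φ4→D] = [145692, 106362]
r7 m[C→φ0] = [11, 15]
r7 m[C→φ1] = [10599, 9031]
r7 m[S→φ2] = [4, 11]
r7 m[S→φ3] = [21318, 15162]
r7 m[E→φ0] = [351, 1240]
r7 m[E→φ2] = [1482, 1710]
r7 m[E→φ4] = [3078, 21204]
r7 m[Q→φ1] = [1, 1]
r7 m[D→φ4] = [1, 1]
r7 m[A→φ3] = [1, 1]
r8 m[φ0→C] = [10599, 9031]
r8 m[φ0→E] = [114, 171]
r8 m[φ1→C] = [11, 15]
r8 m[φ1→Q] = [126811, 125243]
r8 m[φ2→S] = [21318, 15162]
r8 m[φ2→E] = [27, 124]
r8 m[φ3→S] = [4, 11]
r8 m[φ3→A] = [81966, 170088]
r8 m[φ4→E] = [13, 10]
r8 m[φ4→D] = [145692, 106362]
r8 m[C→φ0] = [11, 15]
r8 m[C→φ1] = [10599, 9031]
r8 m[S→φ2] = [4, 11]
r8 m[S→φ3] = [21318, 15162]
r8 m[E→φ0] = [351, 1240]
r8 m[E→φ2] = [1482, 1710]
r8 m[E→φ4] = [3078, 21204]
r8 m[Q→φ1] = [1, 1]
r8 m[D→φ4] = [1, 1]
r8 m[A→φ3] = [1, 1]
fixed point reached at round 8
b[A] = ⊗ incoming = [81966, 170088]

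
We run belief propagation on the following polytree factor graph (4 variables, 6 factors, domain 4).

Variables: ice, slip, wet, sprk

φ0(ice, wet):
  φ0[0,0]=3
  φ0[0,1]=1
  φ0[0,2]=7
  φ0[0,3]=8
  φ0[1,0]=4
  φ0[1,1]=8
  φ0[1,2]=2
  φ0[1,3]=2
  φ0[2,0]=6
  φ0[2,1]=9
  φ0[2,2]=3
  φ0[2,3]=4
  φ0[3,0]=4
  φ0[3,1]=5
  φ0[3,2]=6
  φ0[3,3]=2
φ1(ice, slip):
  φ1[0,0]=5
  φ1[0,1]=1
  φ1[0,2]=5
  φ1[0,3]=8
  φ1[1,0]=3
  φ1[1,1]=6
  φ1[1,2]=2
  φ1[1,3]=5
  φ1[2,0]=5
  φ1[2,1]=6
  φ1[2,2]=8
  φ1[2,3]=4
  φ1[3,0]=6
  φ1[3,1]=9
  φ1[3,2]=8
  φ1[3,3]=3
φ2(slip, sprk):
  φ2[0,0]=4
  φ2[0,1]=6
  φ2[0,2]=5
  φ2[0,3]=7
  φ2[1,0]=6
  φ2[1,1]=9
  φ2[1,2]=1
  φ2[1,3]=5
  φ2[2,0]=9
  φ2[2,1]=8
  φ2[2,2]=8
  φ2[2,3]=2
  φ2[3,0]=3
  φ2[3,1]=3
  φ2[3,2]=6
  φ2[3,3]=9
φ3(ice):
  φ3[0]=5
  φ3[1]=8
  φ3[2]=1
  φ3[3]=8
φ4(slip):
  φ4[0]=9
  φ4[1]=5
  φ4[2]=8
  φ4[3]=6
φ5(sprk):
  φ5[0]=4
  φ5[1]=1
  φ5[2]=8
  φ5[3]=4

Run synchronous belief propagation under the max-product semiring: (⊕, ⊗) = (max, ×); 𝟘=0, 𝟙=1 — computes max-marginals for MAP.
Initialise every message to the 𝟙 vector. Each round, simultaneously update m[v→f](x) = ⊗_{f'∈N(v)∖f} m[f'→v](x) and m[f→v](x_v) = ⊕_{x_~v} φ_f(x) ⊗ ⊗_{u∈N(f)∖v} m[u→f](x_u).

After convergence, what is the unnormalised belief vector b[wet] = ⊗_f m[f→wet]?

b[wet] = [131072, 163840, 196608, 102400]

init: all messages = 𝟙 over 4 values
r1 m[φ0→ice] = [8, 8, 9, 6]
r1 m[φ0→wet] = [6, 9, 7, 8]
r1 m[φ1→ice] = [8, 6, 8, 9]
r1 m[φ1→slip] = [6, 9, 8, 8]
r1 m[φ2→slip] = [7, 9, 9, 9]
r1 m[φ2→sprk] = [9, 9, 8, 9]
r1 m[φ3→ice] = [5, 8, 1, 8]
r1 m[φ4→slip] = [9, 5, 8, 6]
r1 m[φ5→sprk] = [4, 1, 8, 4]
r1 m[ice→φ0] = [1, 1, 1, 1]
r1 m[ice→φ1] = [1, 1, 1, 1]
r1 m[ice→φ3] = [1, 1, 1, 1]
r1 m[slip→φ1] = [1, 1, 1, 1]
r1 m[slip→φ2] = [1, 1, 1, 1]
r1 m[slip→φ4] = [1, 1, 1, 1]
r1 m[wet→φ0] = [1, 1, 1, 1]
r1 m[sprk→φ2] = [1, 1, 1, 1]
r1 m[sprk→φ5] = [1, 1, 1, 1]
r2 m[φ0→ice] = [8, 8, 9, 6]
r2 m[φ0→wet] = [6, 9, 7, 8]
r2 m[φ1→ice] = [8, 6, 8, 9]
r2 m[φ1→slip] = [6, 9, 8, 8]
r2 m[φ2→slip] = [7, 9, 9, 9]
r2 m[φ2→sprk] = [9, 9, 8, 9]
r2 m[φ3→ice] = [5, 8, 1, 8]
r2 m[φ4→slip] = [9, 5, 8, 6]
r2 m[φ5→sprk] = [4, 1, 8, 4]
r2 m[ice→φ0] = [40, 48, 8, 72]
r2 m[ice→φ1] = [40, 64, 9, 48]
r2 m[ice→φ3] = [64, 48, 72, 54]
r2 m[slip→φ1] = [63, 45, 72, 54]
r2 m[slip→φ2] = [54, 45, 64, 48]
r2 m[slip→φ4] = [42, 81, 72, 72]
r2 m[wet→φ0] = [1, 1, 1, 1]
r2 m[sprk→φ2] = [4, 1, 8, 4]
r2 m[sprk→φ5] = [9, 9, 8, 9]
r3 m[φ0→ice] = [8, 8, 9, 6]
r3 m[φ0→wet] = [288, 384, 432, 320]
r3 m[φ1→ice] = [432, 270, 576, 576]
r3 m[φ1→slip] = [288, 432, 384, 320]
r3 m[φ2→slip] = [40, 24, 64, 48]
r3 m[φ2→sprk] = [576, 512, 512, 432]
r3 m[φ3→ice] = [5, 8, 1, 8]
r3 m[φ4→slip] = [9, 5, 8, 6]
r3 m[φ5→sprk] = [4, 1, 8, 4]
r3 m[ice→φ0] = [40, 48, 8, 72]
r3 m[ice→φ1] = [40, 64, 9, 48]
r3 m[ice→φ3] = [64, 48, 72, 54]
r3 m[slip→φ1] = [63, 45, 72, 54]
r3 m[slip→φ2] = [54, 45, 64, 48]
r3 m[slip→φ4] = [42, 81, 72, 72]
r3 m[wet→φ0] = [1, 1, 1, 1]
r3 m[sprk→φ2] = [4, 1, 8, 4]
r3 m[sprk→φ5] = [9, 9, 8, 9]
r4 m[φ0→ice] = [8, 8, 9, 6]
r4 m[φ0→wet] = [288, 384, 432, 320]
r4 m[φ1→ice] = [432, 270, 576, 576]
r4 m[φ1→slip] = [288, 432, 384, 320]
r4 m[φ2→slip] = [40, 24, 64, 48]
r4 m[φ2→sprk] = [576, 512, 512, 432]
r4 m[φ3→ice] = [5, 8, 1, 8]
r4 m[φ4→slip] = [9, 5, 8, 6]
r4 m[φ5→sprk] = [4, 1, 8, 4]
r4 m[ice→φ0] = [2160, 2160, 576, 4608]
r4 m[ice→φ1] = [40, 64, 9, 48]
r4 m[ice→φ3] = [3456, 2160, 5184, 3456]
r4 m[slip→φ1] = [360, 120, 512, 288]
r4 m[slip→φ2] = [2592, 2160, 3072, 1920]
r4 m[slip→φ4] = [11520, 10368, 24576, 15360]
r4 m[wet→φ0] = [1, 1, 1, 1]
r4 m[sprk→φ2] = [4, 1, 8, 4]
r4 m[sprk→φ5] = [576, 512, 512, 432]
r5 m[φ0→ice] = [8, 8, 9, 6]
r5 m[φ0→wet] = [18432, 23040, 27648, 17280]
r5 m[φ1→ice] = [2560, 1440, 4096, 4096]
r5 m[φ1→slip] = [288, 432, 384, 320]
r5 m[φ2→slip] = [40, 24, 64, 48]
r5 m[φ2→sprk] = [27648, 24576, 24576, 18144]
r5 m[φ3→ice] = [5, 8, 1, 8]
r5 m[φ4→slip] = [9, 5, 8, 6]
r5 m[φ5→sprk] = [4, 1, 8, 4]
r5 m[ice→φ0] = [2160, 2160, 576, 4608]
r5 m[ice→φ1] = [40, 64, 9, 48]
r5 m[ice→φ3] = [3456, 2160, 5184, 3456]
r5 m[slip→φ1] = [360, 120, 512, 288]
r5 m[slip→φ2] = [2592, 2160, 3072, 1920]
r5 m[slip→φ4] = [11520, 10368, 24576, 15360]
r5 m[wet→φ0] = [1, 1, 1, 1]
r5 m[sprk→φ2] = [4, 1, 8, 4]
r5 m[sprk→φ5] = [576, 512, 512, 432]
r6 m[φ0→ice] = [8, 8, 9, 6]
r6 m[φ0→wet] = [18432, 23040, 27648, 17280]
r6 m[φ1→ice] = [2560, 1440, 4096, 4096]
r6 m[φ1→slip] = [288, 432, 384, 320]
r6 m[φ2→slip] = [40, 24, 64, 48]
r6 m[φ2→sprk] = [27648, 24576, 24576, 18144]
r6 m[φ3→ice] = [5, 8, 1, 8]
r6 m[φ4→slip] = [9, 5, 8, 6]
r6 m[φ5→sprk] = [4, 1, 8, 4]
r6 m[ice→φ0] = [12800, 11520, 4096, 32768]
r6 m[ice→φ1] = [40, 64, 9, 48]
r6 m[ice→φ3] = [20480, 11520, 36864, 24576]
r6 m[slip→φ1] = [360, 120, 512, 288]
r6 m[slip→φ2] = [2592, 2160, 3072, 1920]
r6 m[slip→φ4] = [11520, 10368, 24576, 15360]
r6 m[wet→φ0] = [1, 1, 1, 1]
r6 m[sprk→φ2] = [4, 1, 8, 4]
r6 m[sprk→φ5] = [27648, 24576, 24576, 18144]
r7 m[φ0→ice] = [8, 8, 9, 6]
r7 m[φ0→wet] = [131072, 163840, 196608, 102400]
r7 m[φ1→ice] = [2560, 1440, 4096, 4096]
r7 m[φ1→slip] = [288, 432, 384, 320]
r7 m[φ2→slip] = [40, 24, 64, 48]
r7 m[φ2→sprk] = [27648, 24576, 24576, 18144]
r7 m[φ3→ice] = [5, 8, 1, 8]
r7 m[φ4→slip] = [9, 5, 8, 6]
r7 m[φ5→sprk] = [4, 1, 8, 4]
r7 m[ice→φ0] = [12800, 11520, 4096, 32768]
r7 m[ice→φ1] = [40, 64, 9, 48]
r7 m[ice→φ3] = [20480, 11520, 36864, 24576]
r7 m[slip→φ1] = [360, 120, 512, 288]
r7 m[slip→φ2] = [2592, 2160, 3072, 1920]
r7 m[slip→φ4] = [11520, 10368, 24576, 15360]
r7 m[wet→φ0] = [1, 1, 1, 1]
r7 m[sprk→φ2] = [4, 1, 8, 4]
r7 m[sprk→φ5] = [27648, 24576, 24576, 18144]
r8 m[φ0→ice] = [8, 8, 9, 6]
r8 m[φ0→wet] = [131072, 163840, 196608, 102400]
r8 m[φ1→ice] = [2560, 1440, 4096, 4096]
r8 m[φ1→slip] = [288, 432, 384, 320]
r8 m[φ2→slip] = [40, 24, 64, 48]
r8 m[φ2→sprk] = [27648, 24576, 24576, 18144]
r8 m[φ3→ice] = [5, 8, 1, 8]
r8 m[φ4→slip] = [9, 5, 8, 6]
r8 m[φ5→sprk] = [4, 1, 8, 4]
r8 m[ice→φ0] = [12800, 11520, 4096, 32768]
r8 m[ice→φ1] = [40, 64, 9, 48]
r8 m[ice→φ3] = [20480, 11520, 36864, 24576]
r8 m[slip→φ1] = [360, 120, 512, 288]
r8 m[slip→φ2] = [2592, 2160, 3072, 1920]
r8 m[slip→φ4] = [11520, 10368, 24576, 15360]
r8 m[wet→φ0] = [1, 1, 1, 1]
r8 m[sprk→φ2] = [4, 1, 8, 4]
r8 m[sprk→φ5] = [27648, 24576, 24576, 18144]
fixed point reached at round 8
b[wet] = ⊗ incoming = [131072, 163840, 196608, 102400]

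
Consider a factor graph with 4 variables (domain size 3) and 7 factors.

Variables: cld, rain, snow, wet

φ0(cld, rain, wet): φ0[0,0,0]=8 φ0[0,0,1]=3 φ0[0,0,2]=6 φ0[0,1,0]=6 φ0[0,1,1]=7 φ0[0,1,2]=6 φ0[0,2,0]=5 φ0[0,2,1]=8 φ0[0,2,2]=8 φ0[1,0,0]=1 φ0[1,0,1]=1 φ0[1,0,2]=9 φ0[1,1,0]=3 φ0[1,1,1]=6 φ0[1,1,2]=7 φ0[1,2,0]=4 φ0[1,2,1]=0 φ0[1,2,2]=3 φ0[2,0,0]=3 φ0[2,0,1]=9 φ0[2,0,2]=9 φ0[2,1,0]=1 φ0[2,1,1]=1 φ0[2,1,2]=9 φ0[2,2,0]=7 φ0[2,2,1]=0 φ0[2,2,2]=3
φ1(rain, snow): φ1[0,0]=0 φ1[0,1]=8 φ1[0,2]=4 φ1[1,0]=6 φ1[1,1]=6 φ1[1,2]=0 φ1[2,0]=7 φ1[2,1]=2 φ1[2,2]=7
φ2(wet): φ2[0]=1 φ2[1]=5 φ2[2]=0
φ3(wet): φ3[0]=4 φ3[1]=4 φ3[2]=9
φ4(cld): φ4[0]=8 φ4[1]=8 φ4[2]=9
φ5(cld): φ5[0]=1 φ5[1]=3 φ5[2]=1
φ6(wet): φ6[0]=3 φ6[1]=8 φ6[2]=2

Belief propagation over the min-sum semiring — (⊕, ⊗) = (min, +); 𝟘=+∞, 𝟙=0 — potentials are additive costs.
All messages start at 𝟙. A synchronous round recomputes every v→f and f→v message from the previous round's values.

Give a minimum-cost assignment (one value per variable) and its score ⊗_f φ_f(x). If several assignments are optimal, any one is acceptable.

init: all messages = 𝟙 over 3 values
r1 m[φ0→cld] = [3, 0, 0]
r1 m[φ0→rain] = [1, 1, 0]
r1 m[φ0→wet] = [1, 0, 3]
r1 m[φ1→rain] = [0, 0, 2]
r1 m[φ1→snow] = [0, 2, 0]
r1 m[φ2→wet] = [1, 5, 0]
r1 m[φ3→wet] = [4, 4, 9]
r1 m[φ4→cld] = [8, 8, 9]
r1 m[φ5→cld] = [1, 3, 1]
r1 m[φ6→wet] = [3, 8, 2]
r1 m[cld→φ0] = [0, 0, 0]
r1 m[cld→φ4] = [0, 0, 0]
r1 m[cld→φ5] = [0, 0, 0]
r1 m[rain→φ0] = [0, 0, 0]
r1 m[rain→φ1] = [0, 0, 0]
r1 m[snow→φ1] = [0, 0, 0]
r1 m[wet→φ0] = [0, 0, 0]
r1 m[wet→φ2] = [0, 0, 0]
r1 m[wet→φ3] = [0, 0, 0]
r1 m[wet→φ6] = [0, 0, 0]
r2 m[φ0→cld] = [3, 0, 0]
r2 m[φ0→rain] = [1, 1, 0]
r2 m[φ0→wet] = [1, 0, 3]
r2 m[φ1→rain] = [0, 0, 2]
r2 m[φ1→snow] = [0, 2, 0]
r2 m[φ2→wet] = [1, 5, 0]
r2 m[φ3→wet] = [4, 4, 9]
r2 m[φ4→cld] = [8, 8, 9]
r2 m[φ5→cld] = [1, 3, 1]
r2 m[φ6→wet] = [3, 8, 2]
r2 m[cld→φ0] = [9, 11, 10]
r2 m[cld→φ4] = [4, 3, 1]
r2 m[cld→φ5] = [11, 8, 9]
r2 m[rain→φ0] = [0, 0, 2]
r2 m[rain→φ1] = [1, 1, 0]
r2 m[snow→φ1] = [0, 0, 0]
r2 m[wet→φ0] = [8, 17, 11]
r2 m[wet→φ2] = [8, 12, 14]
r2 m[wet→φ3] = [5, 13, 5]
r2 m[wet→φ6] = [6, 9, 12]
r3 m[φ0→cld] = [14, 9, 9]
r3 m[φ0→rain] = [20, 19, 22]
r3 m[φ0→wet] = [11, 11, 15]
r3 m[φ1→rain] = [0, 0, 2]
r3 m[φ1→snow] = [1, 2, 1]
r3 m[φ2→wet] = [1, 5, 0]
r3 m[φ3→wet] = [4, 4, 9]
r3 m[φ4→cld] = [8, 8, 9]
r3 m[φ5→cld] = [1, 3, 1]
r3 m[φ6→wet] = [3, 8, 2]
r3 m[cld→φ0] = [9, 11, 10]
r3 m[cld→φ4] = [4, 3, 1]
r3 m[cld→φ5] = [11, 8, 9]
r3 m[rain→φ0] = [0, 0, 2]
r3 m[rain→φ1] = [1, 1, 0]
r3 m[snow→φ1] = [0, 0, 0]
r3 m[wet→φ0] = [8, 17, 11]
r3 m[wet→φ2] = [8, 12, 14]
r3 m[wet→φ3] = [5, 13, 5]
r3 m[wet→φ6] = [6, 9, 12]
r4 m[φ0→cld] = [14, 9, 9]
r4 m[φ0→rain] = [20, 19, 22]
r4 m[φ0→wet] = [11, 11, 15]
r4 m[φ1→rain] = [0, 0, 2]
r4 m[φ1→snow] = [1, 2, 1]
r4 m[φ2→wet] = [1, 5, 0]
r4 m[φ3→wet] = [4, 4, 9]
r4 m[φ4→cld] = [8, 8, 9]
r4 m[φ5→cld] = [1, 3, 1]
r4 m[φ6→wet] = [3, 8, 2]
r4 m[cld→φ0] = [9, 11, 10]
r4 m[cld→φ4] = [15, 12, 10]
r4 m[cld→φ5] = [22, 17, 18]
r4 m[rain→φ0] = [0, 0, 2]
r4 m[rain→φ1] = [20, 19, 22]
r4 m[snow→φ1] = [0, 0, 0]
r4 m[wet→φ0] = [8, 17, 11]
r4 m[wet→φ2] = [18, 23, 26]
r4 m[wet→φ3] = [15, 24, 17]
r4 m[wet→φ6] = [16, 20, 24]
r5 m[φ0→cld] = [14, 9, 9]
r5 m[φ0→rain] = [20, 19, 22]
r5 m[φ0→wet] = [11, 11, 15]
r5 m[φ1→rain] = [0, 0, 2]
r5 m[φ1→snow] = [20, 24, 19]
r5 m[φ2→wet] = [1, 5, 0]
r5 m[φ3→wet] = [4, 4, 9]
r5 m[φ4→cld] = [8, 8, 9]
r5 m[φ5→cld] = [1, 3, 1]
r5 m[φ6→wet] = [3, 8, 2]
r5 m[cld→φ0] = [9, 11, 10]
r5 m[cld→φ4] = [15, 12, 10]
r5 m[cld→φ5] = [22, 17, 18]
r5 m[rain→φ0] = [0, 0, 2]
r5 m[rain→φ1] = [20, 19, 22]
r5 m[snow→φ1] = [0, 0, 0]
r5 m[wet→φ0] = [8, 17, 11]
r5 m[wet→φ2] = [18, 23, 26]
r5 m[wet→φ3] = [15, 24, 17]
r5 m[wet→φ6] = [16, 20, 24]
r6 m[φ0→cld] = [14, 9, 9]
r6 m[φ0→rain] = [20, 19, 22]
r6 m[φ0→wet] = [11, 11, 15]
r6 m[φ1→rain] = [0, 0, 2]
r6 m[φ1→snow] = [20, 24, 19]
r6 m[φ2→wet] = [1, 5, 0]
r6 m[φ3→wet] = [4, 4, 9]
r6 m[φ4→cld] = [8, 8, 9]
r6 m[φ5→cld] = [1, 3, 1]
r6 m[φ6→wet] = [3, 8, 2]
r6 m[cld→φ0] = [9, 11, 10]
r6 m[cld→φ4] = [15, 12, 10]
r6 m[cld→φ5] = [22, 17, 18]
r6 m[rain→φ0] = [0, 0, 2]
r6 m[rain→φ1] = [20, 19, 22]
r6 m[snow→φ1] = [0, 0, 0]
r6 m[wet→φ0] = [8, 17, 11]
r6 m[wet→φ2] = [18, 23, 26]
r6 m[wet→φ3] = [15, 24, 17]
r6 m[wet→φ6] = [16, 20, 24]
fixed point reached at round 6
traceback from cld: (cld=2, rain=1, snow=2, wet=0), score=19

assignment: (cld=2, rain=1, snow=2, wet=0); score = 19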